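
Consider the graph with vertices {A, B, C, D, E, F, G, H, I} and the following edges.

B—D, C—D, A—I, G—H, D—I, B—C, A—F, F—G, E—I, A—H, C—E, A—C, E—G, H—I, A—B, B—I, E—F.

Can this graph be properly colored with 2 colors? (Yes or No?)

No

A, H, I form a triangle, so at least 3 colors are needed.
So 2 colors are not enough.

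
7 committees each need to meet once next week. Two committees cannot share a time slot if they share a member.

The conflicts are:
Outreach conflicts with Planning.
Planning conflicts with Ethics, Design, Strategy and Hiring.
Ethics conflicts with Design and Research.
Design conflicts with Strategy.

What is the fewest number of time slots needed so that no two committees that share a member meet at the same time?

3

Planning, Design, Strategy all conflict with each other, so at least 3 time slots are needed.
A valid assignment using 3 time slots: Outreach=2, Planning=1, Ethics=2, Design=3, Strategy=2, Hiring=2, Research=1. No two conflicting committees share a time slot.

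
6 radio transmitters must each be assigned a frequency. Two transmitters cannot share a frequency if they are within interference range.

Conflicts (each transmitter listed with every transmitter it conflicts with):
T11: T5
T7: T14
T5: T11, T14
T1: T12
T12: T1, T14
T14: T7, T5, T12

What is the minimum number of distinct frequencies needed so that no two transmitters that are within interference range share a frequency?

T12 and T14 conflict, so at least 2 frequencies are needed.
Using 2 frequencies: T11=1, T7=2, T5=2, T1=1, T12=2, T14=1. Each listed conflict is separated.

2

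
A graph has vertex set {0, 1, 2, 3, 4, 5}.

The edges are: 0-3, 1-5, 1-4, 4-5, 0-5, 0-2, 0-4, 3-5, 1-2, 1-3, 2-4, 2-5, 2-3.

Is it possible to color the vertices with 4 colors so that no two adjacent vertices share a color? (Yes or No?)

The chromatic number is 4. 0, 2, 3, 5 are mutually adjacent (a clique of size 4), so at least 4 colors are needed.
4 colors suffice: color a → {5}; color b → {2}; color c → {0, 1}; color d → {3, 4}.
That is already a proper 4-coloring.

Yes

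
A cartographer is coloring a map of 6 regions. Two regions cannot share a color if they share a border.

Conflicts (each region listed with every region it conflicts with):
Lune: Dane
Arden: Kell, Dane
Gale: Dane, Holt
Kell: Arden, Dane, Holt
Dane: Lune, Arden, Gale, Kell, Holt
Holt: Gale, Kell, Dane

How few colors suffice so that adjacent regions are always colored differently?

Kell, Dane, Holt pairwise conflict, so at least 3 colors are needed.
One proper 3-coloring: Lune=2, Arden=3, Gale=2, Kell=2, Dane=1, Holt=3. Each listed conflict is separated.

3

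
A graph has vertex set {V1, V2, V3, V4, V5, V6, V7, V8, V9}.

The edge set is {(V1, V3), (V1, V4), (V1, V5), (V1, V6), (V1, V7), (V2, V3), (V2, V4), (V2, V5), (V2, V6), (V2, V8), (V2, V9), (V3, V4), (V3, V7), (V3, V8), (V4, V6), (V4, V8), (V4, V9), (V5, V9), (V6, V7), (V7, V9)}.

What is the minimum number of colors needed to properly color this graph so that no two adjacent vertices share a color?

V2, V3, V4, V8 are mutually adjacent (a clique of size 4), so at least 4 colors are needed.
4 colors suffice: color 1 → {V4, V5, V7}; color 2 → {V1, V2}; color 3 → {V3, V6, V9}; color 4 → {V8}. No two adjacent vertices share a color.

4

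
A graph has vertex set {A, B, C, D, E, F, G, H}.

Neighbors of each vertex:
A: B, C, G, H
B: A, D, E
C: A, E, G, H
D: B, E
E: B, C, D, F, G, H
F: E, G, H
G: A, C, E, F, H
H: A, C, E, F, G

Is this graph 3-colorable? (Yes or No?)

E, F, G, H form a clique, so at least 4 colors are needed.
So 3 colors are not enough.

No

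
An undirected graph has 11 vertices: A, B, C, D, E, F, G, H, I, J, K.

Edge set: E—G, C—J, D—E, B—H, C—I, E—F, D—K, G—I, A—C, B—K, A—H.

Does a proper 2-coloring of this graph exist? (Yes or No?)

No

The cycle C-A-H-B-K-D-E-G-I-C has odd length 9, so it cannot be 2-colored; at least 3 colors are needed.
So 2 colors are not enough.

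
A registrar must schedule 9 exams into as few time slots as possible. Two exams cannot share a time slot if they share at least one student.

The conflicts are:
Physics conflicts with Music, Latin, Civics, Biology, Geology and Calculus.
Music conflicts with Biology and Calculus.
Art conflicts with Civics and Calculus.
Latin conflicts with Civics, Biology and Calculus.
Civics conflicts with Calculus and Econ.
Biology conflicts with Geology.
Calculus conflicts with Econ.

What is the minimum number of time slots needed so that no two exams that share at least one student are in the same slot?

4

Physics, Latin, Civics, Calculus pairwise conflict, so at least 4 time slots are needed.
4 time slots suffice: Physics=1, Music=3, Art=1, Latin=4, Civics=3, Biology=2, Geology=3, Calculus=2, Econ=1. Every pair that conflicts lands in different time slots.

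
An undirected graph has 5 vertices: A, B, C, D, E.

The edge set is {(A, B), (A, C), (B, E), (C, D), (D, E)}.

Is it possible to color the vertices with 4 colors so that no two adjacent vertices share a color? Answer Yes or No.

The chromatic number is 3. The cycle B-E-D-C-A-B has odd length 5, so it cannot be 2-colored; at least 3 colors are needed.
A valid assignment using 3 colors: A=2, B=1, C=3, D=1, E=2.
Since 4 ≥ 3, a proper 4-coloring certainly exists.

Yes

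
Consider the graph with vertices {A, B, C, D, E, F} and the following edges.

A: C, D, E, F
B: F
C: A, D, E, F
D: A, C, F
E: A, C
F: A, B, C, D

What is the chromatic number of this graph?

4

A, C, D, F are mutually adjacent (a clique of size 4), so at least 4 colors are needed.
A valid assignment using 4 colors: A=3, B=1, C=1, D=4, E=2, F=2. No two adjacent vertices share a color.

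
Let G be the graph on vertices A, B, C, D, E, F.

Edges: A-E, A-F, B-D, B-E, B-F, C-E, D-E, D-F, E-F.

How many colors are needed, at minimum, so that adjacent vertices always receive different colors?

4

B, D, E, F are mutually adjacent (a clique of size 4), so at least 4 colors are needed.
4 colors suffice: A=green, B=yellow, C=blue, D=green, E=red, F=blue. Every edge joins two different colors.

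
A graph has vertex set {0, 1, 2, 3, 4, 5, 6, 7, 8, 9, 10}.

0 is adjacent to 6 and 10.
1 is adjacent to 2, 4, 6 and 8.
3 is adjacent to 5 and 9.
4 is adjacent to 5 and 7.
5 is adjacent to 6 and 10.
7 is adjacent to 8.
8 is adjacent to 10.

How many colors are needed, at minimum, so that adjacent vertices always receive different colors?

3

The cycle 6-0-10-8-1-6 has odd length 5, so it cannot be 2-colored; at least 3 colors are needed.
A valid assignment using 3 colors: 0=red, 1=red, 2=blue, 3=blue, 4=blue, 5=red, 6=blue, 7=red, 8=green, 9=red, 10=blue. No two adjacent vertices share a color.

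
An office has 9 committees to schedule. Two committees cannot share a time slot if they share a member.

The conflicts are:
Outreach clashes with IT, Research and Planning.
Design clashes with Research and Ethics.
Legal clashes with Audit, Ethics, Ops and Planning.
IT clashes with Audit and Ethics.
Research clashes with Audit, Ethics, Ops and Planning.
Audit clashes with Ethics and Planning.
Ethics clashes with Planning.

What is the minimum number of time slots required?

4

Legal, Audit, Ethics, Planning are mutually in conflict, so at least 4 time slots are needed.
4 time slots suffice: time slot 1 → {Outreach, Ethics, Ops}; time slot 2 → {Legal, IT, Research}; time slot 3 → {Design, Audit}; time slot 4 → {Planning}. Each listed conflict is separated.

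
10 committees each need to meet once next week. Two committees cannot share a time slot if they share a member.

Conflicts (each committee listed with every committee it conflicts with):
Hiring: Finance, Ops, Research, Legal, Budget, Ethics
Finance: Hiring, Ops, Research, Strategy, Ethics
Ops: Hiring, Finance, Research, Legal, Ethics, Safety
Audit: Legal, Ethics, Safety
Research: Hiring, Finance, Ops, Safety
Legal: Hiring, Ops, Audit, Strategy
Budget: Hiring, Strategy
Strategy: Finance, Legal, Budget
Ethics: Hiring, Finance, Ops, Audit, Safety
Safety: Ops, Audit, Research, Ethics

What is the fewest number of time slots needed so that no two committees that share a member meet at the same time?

4

Hiring, Finance, Ops, Research all conflict with each other, so at least 4 time slots are needed.
4 time slots suffice: Hiring=1, Finance=3, Ops=2, Audit=2, Research=4, Legal=3, Budget=2, Strategy=1, Ethics=4, Safety=1. Each listed conflict is separated.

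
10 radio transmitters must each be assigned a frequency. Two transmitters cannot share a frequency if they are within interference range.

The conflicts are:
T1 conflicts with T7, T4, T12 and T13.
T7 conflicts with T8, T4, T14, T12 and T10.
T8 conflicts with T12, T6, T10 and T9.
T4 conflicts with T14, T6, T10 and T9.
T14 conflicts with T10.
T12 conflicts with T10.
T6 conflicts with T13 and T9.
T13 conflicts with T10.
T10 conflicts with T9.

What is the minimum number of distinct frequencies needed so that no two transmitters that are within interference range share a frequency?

T7, T8, T12, T10 pairwise conflict, so at least 4 frequencies are needed.
Using 4 frequencies: T1=1, T7=2, T8=3, T4=3, T14=4, T12=4, T6=1, T13=2, T10=1, T9=2. No two conflicting transmitters share a frequency.

4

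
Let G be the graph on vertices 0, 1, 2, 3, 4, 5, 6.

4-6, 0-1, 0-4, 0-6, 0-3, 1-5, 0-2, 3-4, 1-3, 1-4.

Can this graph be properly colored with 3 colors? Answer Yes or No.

0, 1, 3, 4 are pairwise adjacent (a clique of size 4), so at least 4 colors are needed.
So 3 colors are not enough.

No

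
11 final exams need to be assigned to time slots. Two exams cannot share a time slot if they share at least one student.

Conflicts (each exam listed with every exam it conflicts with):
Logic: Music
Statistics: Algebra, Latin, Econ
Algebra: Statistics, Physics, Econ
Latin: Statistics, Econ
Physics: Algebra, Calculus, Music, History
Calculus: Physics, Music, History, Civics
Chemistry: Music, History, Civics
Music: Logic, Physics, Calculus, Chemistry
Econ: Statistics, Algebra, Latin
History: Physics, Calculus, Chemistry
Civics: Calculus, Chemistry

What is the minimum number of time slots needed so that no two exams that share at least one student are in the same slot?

Statistics, Latin, Econ all conflict with each other, so at least 3 time slots are needed.
3 time slots suffice: time slot 1 → {Logic, Statistics, Calculus, Chemistry}; time slot 2 → {Algebra, Latin, Music, History, Civics}; time slot 3 → {Physics, Econ}. Every pair that conflicts lands in different time slots.

3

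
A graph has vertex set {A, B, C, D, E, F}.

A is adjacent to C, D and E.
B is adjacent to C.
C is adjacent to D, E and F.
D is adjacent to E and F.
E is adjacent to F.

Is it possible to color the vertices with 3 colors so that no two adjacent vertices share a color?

A, C, D, E are pairwise adjacent (a clique of size 4), so at least 4 colors are needed.
So 3 colors are not enough.

No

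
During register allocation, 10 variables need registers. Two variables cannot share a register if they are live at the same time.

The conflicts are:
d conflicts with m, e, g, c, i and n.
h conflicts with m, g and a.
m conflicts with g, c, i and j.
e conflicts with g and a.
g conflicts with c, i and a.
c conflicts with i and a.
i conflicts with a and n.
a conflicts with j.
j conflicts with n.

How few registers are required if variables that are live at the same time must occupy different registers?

d, m, g, c, i pairwise conflict, so at least 5 registers are needed.
5 registers suffice: register 1 → {g, n}; register 2 → {d, a}; register 3 → {m, e}; register 4 → {h, i, j}; register 5 → {c}. No two conflicting variables share a register.

5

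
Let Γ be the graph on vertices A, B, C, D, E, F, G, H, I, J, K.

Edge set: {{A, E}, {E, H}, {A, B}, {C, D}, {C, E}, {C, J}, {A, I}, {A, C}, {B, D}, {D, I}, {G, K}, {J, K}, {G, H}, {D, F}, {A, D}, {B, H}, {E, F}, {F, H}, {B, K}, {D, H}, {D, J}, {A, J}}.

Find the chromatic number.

4

A, C, D, J form a clique, so at least 4 colors are needed.
4 colors suffice: color 1 → {D, E, K}; color 2 → {A, H}; color 3 → {B, F, G, I, J}; color 4 → {C}. No two adjacent vertices share a color.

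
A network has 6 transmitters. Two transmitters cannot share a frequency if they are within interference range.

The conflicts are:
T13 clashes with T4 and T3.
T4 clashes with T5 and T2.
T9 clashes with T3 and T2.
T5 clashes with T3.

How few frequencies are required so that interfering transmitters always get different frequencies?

3

The cycle T9-T3-T13-T4-T2-T9 has odd length 5, so it cannot be 2-colored; at least 3 frequencies are needed.
A valid assignment using 3 frequencies: T13=2, T4=1, T9=2, T5=2, T3=1, T2=3. No two conflicting transmitters share a frequency.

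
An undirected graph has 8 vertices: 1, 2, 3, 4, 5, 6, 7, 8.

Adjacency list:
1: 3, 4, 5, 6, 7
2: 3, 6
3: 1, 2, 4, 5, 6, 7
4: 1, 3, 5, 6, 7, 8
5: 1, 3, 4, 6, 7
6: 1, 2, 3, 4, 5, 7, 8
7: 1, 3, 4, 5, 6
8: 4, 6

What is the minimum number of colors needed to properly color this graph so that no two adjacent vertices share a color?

6

1, 3, 4, 5, 6, 7 are mutually adjacent (a clique of size 6), so at least 6 colors are needed.
One proper 6-coloring: 1=e, 2=b, 3=c, 4=b, 5=f, 6=a, 7=d, 8=c. Every edge joins two different colors.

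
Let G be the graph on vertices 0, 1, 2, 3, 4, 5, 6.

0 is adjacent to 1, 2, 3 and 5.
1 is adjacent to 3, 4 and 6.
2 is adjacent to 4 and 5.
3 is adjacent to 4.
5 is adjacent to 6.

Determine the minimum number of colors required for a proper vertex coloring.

0, 1, 3 are pairwise adjacent, so at least 3 colors are needed.
3 colors suffice: color a → {1, 5}; color b → {0, 4, 6}; color c → {2, 3}. No two adjacent vertices share a color.

3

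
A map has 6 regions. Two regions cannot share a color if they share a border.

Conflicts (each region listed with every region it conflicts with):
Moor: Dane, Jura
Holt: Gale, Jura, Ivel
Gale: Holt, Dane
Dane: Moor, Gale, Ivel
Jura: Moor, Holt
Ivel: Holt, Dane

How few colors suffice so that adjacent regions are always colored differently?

3

The cycle Holt-Jura-Moor-Dane-Gale-Holt has odd length 5, so it cannot be 2-colored; at least 3 colors are needed.
A valid assignment using 3 colors: Moor=2, Holt=1, Gale=2, Dane=1, Jura=3, Ivel=2. No two conflicting regions share a color.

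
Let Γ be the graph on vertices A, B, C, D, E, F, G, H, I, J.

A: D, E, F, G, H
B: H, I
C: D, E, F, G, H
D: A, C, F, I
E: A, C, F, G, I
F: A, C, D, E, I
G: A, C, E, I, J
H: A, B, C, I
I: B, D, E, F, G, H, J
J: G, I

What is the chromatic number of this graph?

3

A, D, F are pairwise adjacent, so at least 3 colors are needed.
One proper 3-coloring: A=1, B=3, C=1, D=3, E=3, F=2, G=2, H=2, I=1, J=3. Every edge joins two different colors.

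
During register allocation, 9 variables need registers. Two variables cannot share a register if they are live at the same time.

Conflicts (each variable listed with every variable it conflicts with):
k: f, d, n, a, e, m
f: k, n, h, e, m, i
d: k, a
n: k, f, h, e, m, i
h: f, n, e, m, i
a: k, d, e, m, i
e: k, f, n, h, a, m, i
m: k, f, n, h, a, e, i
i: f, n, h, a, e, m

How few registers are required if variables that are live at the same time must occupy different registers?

f, n, h, e, m, i all conflict with each other, so at least 6 registers are needed.
6 registers suffice: register 1 → {d, m}; register 2 → {e}; register 3 → {f, a}; register 4 → {k, i}; register 5 → {n}; register 6 → {h}. Every pair that conflicts lands in different registers.

6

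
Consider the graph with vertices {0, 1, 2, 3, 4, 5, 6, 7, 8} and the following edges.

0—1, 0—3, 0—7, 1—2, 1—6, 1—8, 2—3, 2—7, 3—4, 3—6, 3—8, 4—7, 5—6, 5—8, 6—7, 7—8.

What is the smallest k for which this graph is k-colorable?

4 and 7 are adjacent, so at least 2 colors are needed.
2 colors suffice: color a → {1, 3, 5, 7}; color b → {0, 2, 4, 6, 8}. No two adjacent vertices share a color.

2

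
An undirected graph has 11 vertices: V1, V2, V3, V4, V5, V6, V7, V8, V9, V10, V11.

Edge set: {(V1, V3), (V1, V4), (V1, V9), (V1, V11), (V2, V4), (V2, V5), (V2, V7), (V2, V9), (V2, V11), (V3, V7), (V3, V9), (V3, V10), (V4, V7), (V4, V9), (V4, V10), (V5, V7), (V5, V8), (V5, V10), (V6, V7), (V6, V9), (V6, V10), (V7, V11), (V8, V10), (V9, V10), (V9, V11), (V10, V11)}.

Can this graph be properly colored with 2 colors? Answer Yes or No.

V1, V3, V9 are pairwise adjacent, so at least 3 colors are needed.
So 2 colors are not enough.

No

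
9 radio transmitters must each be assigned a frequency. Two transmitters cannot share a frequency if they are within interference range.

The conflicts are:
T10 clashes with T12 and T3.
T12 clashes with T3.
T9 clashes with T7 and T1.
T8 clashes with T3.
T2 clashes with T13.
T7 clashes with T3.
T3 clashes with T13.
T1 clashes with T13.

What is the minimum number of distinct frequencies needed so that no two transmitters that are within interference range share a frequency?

T10, T12, T3 are mutually in conflict, so at least 3 frequencies are needed.
3 frequencies suffice: frequency 1 → {T9, T2, T3}; frequency 2 → {T12, T8, T7, T13}; frequency 3 → {T10, T1}. No two conflicting transmitters share a frequency.

3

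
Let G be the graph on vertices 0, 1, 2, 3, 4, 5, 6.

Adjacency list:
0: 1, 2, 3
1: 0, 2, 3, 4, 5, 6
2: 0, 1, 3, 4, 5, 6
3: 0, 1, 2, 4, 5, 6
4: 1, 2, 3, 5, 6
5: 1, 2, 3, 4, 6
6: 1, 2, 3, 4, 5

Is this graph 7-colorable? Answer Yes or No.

The chromatic number is 6. 1, 2, 3, 4, 5, 6 are pairwise adjacent (a clique of size 6), so at least 6 colors are needed.
One proper 6-coloring: 0=yellow, 1=blue, 2=green, 3=red, 4=yellow, 5=orange, 6=purple.
Since 7 ≥ 6, a proper 7-coloring certainly exists.

Yes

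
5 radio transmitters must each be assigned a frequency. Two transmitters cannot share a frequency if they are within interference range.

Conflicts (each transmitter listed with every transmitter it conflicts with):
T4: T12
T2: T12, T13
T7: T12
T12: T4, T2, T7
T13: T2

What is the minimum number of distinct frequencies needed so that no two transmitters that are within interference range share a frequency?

2

T2 and T12 conflict, so at least 2 frequencies are needed.
2 frequencies suffice: T4=2, T2=2, T7=2, T12=1, T13=1. Each listed conflict is separated.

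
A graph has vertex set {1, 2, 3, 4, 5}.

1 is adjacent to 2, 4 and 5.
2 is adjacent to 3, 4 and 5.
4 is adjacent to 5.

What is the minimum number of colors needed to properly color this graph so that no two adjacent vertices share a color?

4

1, 2, 4, 5 form a clique, so at least 4 colors are needed.
4 colors suffice: 1=yellow, 2=red, 3=blue, 4=green, 5=blue. Every edge joins two different colors.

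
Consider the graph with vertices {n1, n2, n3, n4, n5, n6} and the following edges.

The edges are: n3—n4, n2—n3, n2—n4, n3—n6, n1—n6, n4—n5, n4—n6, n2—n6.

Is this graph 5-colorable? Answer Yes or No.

Yes

The chromatic number is 4. n2, n3, n4, n6 form a clique, so at least 4 colors are needed.
4 colors suffice: color 1 → {n1, n4}; color 2 → {n5, n6}; color 3 → {n2}; color 4 → {n3}.
Since 5 ≥ 4, a proper 5-coloring certainly exists.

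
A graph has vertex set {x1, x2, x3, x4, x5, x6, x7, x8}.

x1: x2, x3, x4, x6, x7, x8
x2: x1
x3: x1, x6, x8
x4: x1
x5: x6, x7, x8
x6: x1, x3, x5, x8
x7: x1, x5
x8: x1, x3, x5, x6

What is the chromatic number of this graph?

x1, x3, x6, x8 are mutually adjacent (a clique of size 4), so at least 4 colors are needed.
4 colors suffice: x1=R, x2=B, x3=Y, x4=B, x5=R, x6=B, x7=B, x8=G. Each edge has distinct colors on its endpoints.

4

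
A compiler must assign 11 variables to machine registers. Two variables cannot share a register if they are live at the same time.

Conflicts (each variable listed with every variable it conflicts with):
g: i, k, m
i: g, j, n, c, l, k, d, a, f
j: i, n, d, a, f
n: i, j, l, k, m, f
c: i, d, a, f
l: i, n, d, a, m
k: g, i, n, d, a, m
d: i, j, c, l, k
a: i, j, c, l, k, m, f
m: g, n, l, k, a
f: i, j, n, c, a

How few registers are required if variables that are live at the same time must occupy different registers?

i, c, a, f all conflict with each other, so at least 4 registers are needed.
4 registers suffice: register 1 → {i, m}; register 2 → {g, n, d, a}; register 3 → {j, c, l, k}; register 4 → {f}. Each listed conflict is separated.

4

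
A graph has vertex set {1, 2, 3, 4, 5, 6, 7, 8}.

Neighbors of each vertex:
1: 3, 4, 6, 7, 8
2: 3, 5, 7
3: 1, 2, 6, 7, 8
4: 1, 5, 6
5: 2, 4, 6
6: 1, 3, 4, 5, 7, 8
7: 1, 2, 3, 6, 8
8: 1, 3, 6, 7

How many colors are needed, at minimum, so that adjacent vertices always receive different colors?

1, 3, 6, 7, 8 are mutually adjacent (a clique of size 5), so at least 5 colors are needed.
5 colors suffice: color a → {2, 6}; color b → {3, 5}; color c → {1}; color d → {4, 7}; color e → {8}. Each edge has distinct colors on its endpoints.

5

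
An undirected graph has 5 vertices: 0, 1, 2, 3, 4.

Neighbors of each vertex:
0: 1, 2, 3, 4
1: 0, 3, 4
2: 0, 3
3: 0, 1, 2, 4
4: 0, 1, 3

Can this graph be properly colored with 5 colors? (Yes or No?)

The chromatic number is 4. 0, 1, 3, 4 are pairwise adjacent (a clique of size 4), so at least 4 colors are needed.
4 colors suffice: color a → {0}; color b → {3}; color c → {1, 2}; color d → {4}.
Since 5 ≥ 4, a proper 5-coloring certainly exists.

Yes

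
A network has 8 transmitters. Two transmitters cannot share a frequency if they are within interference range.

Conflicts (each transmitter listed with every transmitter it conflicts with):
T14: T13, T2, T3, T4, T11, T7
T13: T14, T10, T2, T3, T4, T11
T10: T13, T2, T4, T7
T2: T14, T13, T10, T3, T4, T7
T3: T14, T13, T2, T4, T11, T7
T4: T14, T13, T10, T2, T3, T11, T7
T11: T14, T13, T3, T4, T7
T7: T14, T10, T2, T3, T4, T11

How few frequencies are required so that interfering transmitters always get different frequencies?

5

T14, T13, T2, T3, T4 pairwise conflict, so at least 5 frequencies are needed.
5 frequencies suffice: T14=3, T13=4, T10=2, T2=5, T3=2, T4=1, T11=5, T7=4. Each listed conflict is separated.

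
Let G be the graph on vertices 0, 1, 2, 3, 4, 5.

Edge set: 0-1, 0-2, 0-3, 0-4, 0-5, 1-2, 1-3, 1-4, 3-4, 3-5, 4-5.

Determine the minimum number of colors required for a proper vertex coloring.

0, 3, 4, 5 are pairwise adjacent (a clique of size 4), so at least 4 colors are needed.
4 colors suffice: color red → {0}; color blue → {2, 4}; color green → {3}; color yellow → {1, 5}. Each edge has distinct colors on its endpoints.

4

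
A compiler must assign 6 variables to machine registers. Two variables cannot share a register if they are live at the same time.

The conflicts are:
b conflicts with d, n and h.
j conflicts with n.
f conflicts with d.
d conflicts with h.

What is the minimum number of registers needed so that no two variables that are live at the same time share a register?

3

b, d, h pairwise conflict, so at least 3 registers are needed.
Using 3 registers: b=1, j=1, f=1, d=2, n=2, h=3. Each listed conflict is separated.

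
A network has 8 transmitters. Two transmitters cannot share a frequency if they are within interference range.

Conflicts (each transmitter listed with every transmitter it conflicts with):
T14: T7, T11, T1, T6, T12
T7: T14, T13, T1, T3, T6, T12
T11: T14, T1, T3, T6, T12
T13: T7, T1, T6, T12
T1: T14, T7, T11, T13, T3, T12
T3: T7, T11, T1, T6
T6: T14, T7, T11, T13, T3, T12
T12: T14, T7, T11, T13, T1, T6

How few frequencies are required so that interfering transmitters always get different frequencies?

4

T14, T7, T1, T12 all conflict with each other, so at least 4 frequencies are needed.
4 frequencies suffice: T14=4, T7=1, T11=1, T13=4, T1=3, T3=2, T6=3, T12=2. Every pair that conflicts lands in different frequencies.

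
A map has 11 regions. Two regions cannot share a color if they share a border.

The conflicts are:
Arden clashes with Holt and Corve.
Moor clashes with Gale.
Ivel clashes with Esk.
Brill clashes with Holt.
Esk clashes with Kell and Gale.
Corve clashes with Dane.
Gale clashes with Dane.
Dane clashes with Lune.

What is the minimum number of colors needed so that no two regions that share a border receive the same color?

Arden and Holt conflict, so at least 2 colors are needed.
2 colors suffice: color 1 → {Arden, Moor, Brill, Esk, Dane}; color 2 → {Ivel, Holt, Corve, Kell, Gale, Lune}. Each listed conflict is separated.

2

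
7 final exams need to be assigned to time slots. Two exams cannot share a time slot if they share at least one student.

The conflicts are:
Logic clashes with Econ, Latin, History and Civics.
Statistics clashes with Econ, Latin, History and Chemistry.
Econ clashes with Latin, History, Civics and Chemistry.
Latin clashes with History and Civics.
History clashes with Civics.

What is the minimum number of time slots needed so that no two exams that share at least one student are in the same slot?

Logic, Econ, Latin, History, Civics all conflict with each other, so at least 5 time slots are needed.
Using 5 time slots: Logic=4, Statistics=4, Econ=1, Latin=2, History=3, Civics=5, Chemistry=2. No two conflicting exams share a time slot.

5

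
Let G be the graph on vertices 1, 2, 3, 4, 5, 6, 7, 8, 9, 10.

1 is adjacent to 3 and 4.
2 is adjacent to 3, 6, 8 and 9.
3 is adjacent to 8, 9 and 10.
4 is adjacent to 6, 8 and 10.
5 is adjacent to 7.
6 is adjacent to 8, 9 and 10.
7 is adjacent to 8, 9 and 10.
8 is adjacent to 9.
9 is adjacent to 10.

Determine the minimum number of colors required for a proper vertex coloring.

4

2, 3, 8, 9 form a clique, so at least 4 colors are needed.
4 colors suffice: color red → {1, 5, 8, 10}; color blue → {4, 9}; color green → {3, 6, 7}; color yellow → {2}. Each edge has distinct colors on its endpoints.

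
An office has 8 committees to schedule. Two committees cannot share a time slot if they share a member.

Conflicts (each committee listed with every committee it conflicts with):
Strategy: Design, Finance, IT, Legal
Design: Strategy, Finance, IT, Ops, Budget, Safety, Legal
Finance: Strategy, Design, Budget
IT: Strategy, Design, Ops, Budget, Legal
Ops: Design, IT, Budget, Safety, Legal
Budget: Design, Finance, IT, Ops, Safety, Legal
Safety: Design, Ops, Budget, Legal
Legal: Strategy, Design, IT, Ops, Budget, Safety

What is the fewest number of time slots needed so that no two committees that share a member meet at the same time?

5

Design, IT, Ops, Budget, Legal all conflict with each other, so at least 5 time slots are needed.
5 time slots suffice: time slot 1 → {Design}; time slot 2 → {Strategy, Budget}; time slot 3 → {Finance, Legal}; time slot 4 → {IT, Safety}; time slot 5 → {Ops}. Each listed conflict is separated.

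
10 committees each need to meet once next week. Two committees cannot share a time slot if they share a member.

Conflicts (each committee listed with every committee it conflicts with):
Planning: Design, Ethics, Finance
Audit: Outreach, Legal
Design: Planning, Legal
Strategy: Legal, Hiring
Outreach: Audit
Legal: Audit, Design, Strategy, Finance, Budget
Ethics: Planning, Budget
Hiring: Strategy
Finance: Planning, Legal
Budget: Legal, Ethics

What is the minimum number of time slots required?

3

The cycle Ethics-Budget-Legal-Finance-Planning-Ethics has odd length 5, so it cannot be 2-colored; at least 3 time slots are needed.
3 time slots suffice: time slot 1 → {Planning, Outreach, Legal, Hiring}; time slot 2 → {Audit, Design, Strategy, Ethics, Finance}; time slot 3 → {Budget}. Every pair that conflicts lands in different time slots.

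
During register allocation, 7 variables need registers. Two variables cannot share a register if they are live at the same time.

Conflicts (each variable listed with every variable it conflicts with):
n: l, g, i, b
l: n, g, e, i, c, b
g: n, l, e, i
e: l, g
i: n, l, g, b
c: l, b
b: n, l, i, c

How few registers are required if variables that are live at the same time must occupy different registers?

4

n, l, g, i all conflict with each other, so at least 4 registers are needed.
4 registers suffice: register 1 → {l}; register 2 → {g, b}; register 3 → {n, e, c}; register 4 → {i}. Every pair that conflicts lands in different registers.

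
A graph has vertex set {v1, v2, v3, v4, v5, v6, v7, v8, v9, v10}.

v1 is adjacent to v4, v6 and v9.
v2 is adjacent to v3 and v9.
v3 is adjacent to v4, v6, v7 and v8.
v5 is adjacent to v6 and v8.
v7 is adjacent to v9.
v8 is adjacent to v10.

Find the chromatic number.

3

The cycle v9-v1-v6-v3-v2-v9 has odd length 5, so it cannot be 2-colored; at least 3 colors are needed.
3 colors suffice: v1=1, v2=3, v3=1, v4=2, v5=1, v6=2, v7=3, v8=2, v9=2, v10=1. Each edge has distinct colors on its endpoints.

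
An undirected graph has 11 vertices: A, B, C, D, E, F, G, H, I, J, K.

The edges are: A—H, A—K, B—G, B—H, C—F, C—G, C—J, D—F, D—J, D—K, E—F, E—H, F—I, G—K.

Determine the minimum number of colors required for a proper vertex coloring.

3

The cycle K-D-J-C-G-K has odd length 5, so it cannot be 2-colored; at least 3 colors are needed.
3 colors suffice: A=2, B=2, C=2, D=2, E=2, F=1, G=3, H=1, I=2, J=1, K=1. Every edge joins two different colors.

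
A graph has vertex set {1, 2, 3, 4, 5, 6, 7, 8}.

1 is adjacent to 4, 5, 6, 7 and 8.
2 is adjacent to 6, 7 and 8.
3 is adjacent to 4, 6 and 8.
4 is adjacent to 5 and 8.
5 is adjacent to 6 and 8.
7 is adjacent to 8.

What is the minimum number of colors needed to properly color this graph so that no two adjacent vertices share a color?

4

1, 4, 5, 8 form a clique, so at least 4 colors are needed.
4 colors suffice: color red → {6, 8}; color blue → {1, 2, 3}; color green → {5, 7}; color yellow → {4}. No two adjacent vertices share a color.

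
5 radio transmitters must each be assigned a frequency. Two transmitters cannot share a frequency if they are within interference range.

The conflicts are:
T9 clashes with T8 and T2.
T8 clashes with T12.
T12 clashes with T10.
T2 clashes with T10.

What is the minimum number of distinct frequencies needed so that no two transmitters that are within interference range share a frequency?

The cycle T10-T12-T8-T9-T2-T10 has odd length 5, so it cannot be 2-colored; at least 3 frequencies are needed.
3 frequencies suffice: T9=2, T8=1, T12=3, T2=1, T10=2. No two conflicting transmitters share a frequency.

3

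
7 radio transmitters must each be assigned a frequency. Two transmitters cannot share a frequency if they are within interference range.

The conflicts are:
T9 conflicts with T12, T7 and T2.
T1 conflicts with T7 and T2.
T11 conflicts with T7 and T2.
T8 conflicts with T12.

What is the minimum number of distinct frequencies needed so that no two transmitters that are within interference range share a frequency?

T11 and T2 conflict, so at least 2 frequencies are needed.
2 frequencies suffice: frequency 1 → {T12, T7, T2}; frequency 2 → {T9, T1, T11, T8}. Each listed conflict is separated.

2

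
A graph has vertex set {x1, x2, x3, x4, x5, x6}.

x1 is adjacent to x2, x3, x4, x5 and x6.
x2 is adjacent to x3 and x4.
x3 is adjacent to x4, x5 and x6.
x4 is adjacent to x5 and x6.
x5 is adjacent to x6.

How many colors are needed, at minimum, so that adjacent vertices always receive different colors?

x1, x3, x4, x5, x6 form a clique, so at least 5 colors are needed.
One proper 5-coloring: x1=R, x2=Y, x3=B, x4=G, x5=Y, x6=P. Every edge joins two different colors.

5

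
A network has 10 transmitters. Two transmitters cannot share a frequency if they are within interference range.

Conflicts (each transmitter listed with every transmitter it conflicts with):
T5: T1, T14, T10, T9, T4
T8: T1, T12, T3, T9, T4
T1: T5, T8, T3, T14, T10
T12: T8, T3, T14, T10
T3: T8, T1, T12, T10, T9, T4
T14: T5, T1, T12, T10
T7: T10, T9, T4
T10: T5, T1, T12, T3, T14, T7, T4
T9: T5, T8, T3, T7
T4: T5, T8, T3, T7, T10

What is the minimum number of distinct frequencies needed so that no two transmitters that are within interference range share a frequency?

4

T5, T1, T14, T10 all conflict with each other, so at least 4 frequencies are needed.
4 frequencies suffice: T5=2, T8=1, T1=3, T12=3, T3=2, T14=4, T7=2, T10=1, T9=3, T4=3. No two conflicting transmitters share a frequency.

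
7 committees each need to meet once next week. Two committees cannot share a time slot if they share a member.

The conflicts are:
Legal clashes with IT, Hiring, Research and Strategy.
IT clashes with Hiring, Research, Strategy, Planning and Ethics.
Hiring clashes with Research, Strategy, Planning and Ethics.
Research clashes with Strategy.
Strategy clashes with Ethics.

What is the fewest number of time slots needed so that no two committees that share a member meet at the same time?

5

Legal, IT, Hiring, Research, Strategy all conflict with each other, so at least 5 time slots are needed.
5 time slots suffice: time slot 1 → {Hiring}; time slot 2 → {IT}; time slot 3 → {Strategy, Planning}; time slot 4 → {Research, Ethics}; time slot 5 → {Legal}. Every pair that conflicts lands in different time slots.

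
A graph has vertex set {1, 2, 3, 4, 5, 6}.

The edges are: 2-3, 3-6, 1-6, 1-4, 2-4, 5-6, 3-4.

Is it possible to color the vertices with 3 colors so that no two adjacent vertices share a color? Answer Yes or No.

Yes

The chromatic number is 3. 2, 3, 4 are pairwise adjacent, so at least 3 colors are needed.
3 colors suffice: color red → {4, 6}; color blue → {1, 3, 5}; color green → {2}.
That is already a proper 3-coloring.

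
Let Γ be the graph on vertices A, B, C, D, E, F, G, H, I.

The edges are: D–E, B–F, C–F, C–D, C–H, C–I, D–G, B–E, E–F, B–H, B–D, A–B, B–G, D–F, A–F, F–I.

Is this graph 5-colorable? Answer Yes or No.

The chromatic number is 4. B, D, E, F are pairwise adjacent (a clique of size 4), so at least 4 colors are needed.
4 colors suffice: A=3, B=2, C=2, D=3, E=4, F=1, G=1, H=1, I=3.
Since 5 ≥ 4, a proper 5-coloring certainly exists.

Yes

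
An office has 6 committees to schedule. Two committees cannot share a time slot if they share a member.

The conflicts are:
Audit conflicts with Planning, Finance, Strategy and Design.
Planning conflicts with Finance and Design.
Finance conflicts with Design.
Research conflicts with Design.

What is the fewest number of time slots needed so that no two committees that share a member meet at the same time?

Audit, Planning, Finance, Design all conflict with each other, so at least 4 time slots are needed.
4 time slots suffice: time slot 1 → {Audit, Research}; time slot 2 → {Strategy, Design}; time slot 3 → {Finance}; time slot 4 → {Planning}. Every pair that conflicts lands in different time slots.

4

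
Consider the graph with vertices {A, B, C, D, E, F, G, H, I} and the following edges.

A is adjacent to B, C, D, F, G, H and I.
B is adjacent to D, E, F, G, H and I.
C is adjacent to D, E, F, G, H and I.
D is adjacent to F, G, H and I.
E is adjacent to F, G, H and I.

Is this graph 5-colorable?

Yes

The chromatic number is 4. A, C, D, H are pairwise adjacent (a clique of size 4), so at least 4 colors are needed.
4 colors suffice: color red → {D, E}; color blue → {A}; color green → {B, C}; color yellow → {F, G, H, I}.
Since 5 ≥ 4, a proper 5-coloring certainly exists.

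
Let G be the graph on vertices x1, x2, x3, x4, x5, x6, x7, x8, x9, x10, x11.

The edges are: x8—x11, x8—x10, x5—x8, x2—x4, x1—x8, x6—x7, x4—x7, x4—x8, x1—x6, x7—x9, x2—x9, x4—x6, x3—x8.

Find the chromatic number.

x4, x6, x7 form a triangle, so at least 3 colors are needed.
3 colors suffice: color 1 → {x2, x6, x8}; color 2 → {x1, x3, x4, x5, x9, x10, x11}; color 3 → {x7}. Each edge has distinct colors on its endpoints.

3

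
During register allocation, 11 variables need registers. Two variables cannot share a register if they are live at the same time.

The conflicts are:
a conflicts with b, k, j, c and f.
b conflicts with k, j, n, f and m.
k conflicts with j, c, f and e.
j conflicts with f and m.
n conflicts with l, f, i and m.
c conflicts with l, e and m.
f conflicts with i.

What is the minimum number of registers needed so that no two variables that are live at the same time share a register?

a, b, k, j, f are mutually in conflict, so at least 5 registers are needed.
5 registers suffice: register 1 → {k, n}; register 2 → {c, f}; register 3 → {b, l, i, e}; register 4 → {a, m}; register 5 → {j}. Every pair that conflicts lands in different registers.

5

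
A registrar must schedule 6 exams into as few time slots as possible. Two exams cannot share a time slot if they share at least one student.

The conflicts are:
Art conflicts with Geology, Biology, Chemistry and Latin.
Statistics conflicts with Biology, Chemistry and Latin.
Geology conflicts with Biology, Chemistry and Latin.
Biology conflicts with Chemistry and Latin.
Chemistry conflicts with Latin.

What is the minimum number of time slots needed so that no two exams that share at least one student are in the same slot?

5

Art, Geology, Biology, Chemistry, Latin are mutually in conflict, so at least 5 time slots are needed.
Using 5 time slots: Art=4, Statistics=4, Geology=5, Biology=2, Chemistry=1, Latin=3. No two conflicting exams share a time slot.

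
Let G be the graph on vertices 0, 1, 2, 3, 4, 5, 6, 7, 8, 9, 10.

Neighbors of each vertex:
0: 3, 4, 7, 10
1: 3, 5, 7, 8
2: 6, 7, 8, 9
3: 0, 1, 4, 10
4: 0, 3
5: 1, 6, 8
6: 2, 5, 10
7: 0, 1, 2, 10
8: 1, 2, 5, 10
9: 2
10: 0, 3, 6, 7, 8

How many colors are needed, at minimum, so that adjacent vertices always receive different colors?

3

0, 7, 10 are mutually adjacent, so at least 3 colors are needed.
A valid assignment using 3 colors: 0=c, 1=a, 2=a, 3=b, 4=a, 5=c, 6=b, 7=b, 8=b, 9=b, 10=a. No two adjacent vertices share a color.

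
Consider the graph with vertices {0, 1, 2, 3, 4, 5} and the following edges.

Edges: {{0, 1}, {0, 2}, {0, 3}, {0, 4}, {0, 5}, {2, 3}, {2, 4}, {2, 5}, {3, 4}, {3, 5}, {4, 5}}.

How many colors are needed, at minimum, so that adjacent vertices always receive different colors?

5

0, 2, 3, 4, 5 form a clique, so at least 5 colors are needed.
5 colors suffice: 0=red, 1=blue, 2=yellow, 3=green, 4=purple, 5=blue. Each edge has distinct colors on its endpoints.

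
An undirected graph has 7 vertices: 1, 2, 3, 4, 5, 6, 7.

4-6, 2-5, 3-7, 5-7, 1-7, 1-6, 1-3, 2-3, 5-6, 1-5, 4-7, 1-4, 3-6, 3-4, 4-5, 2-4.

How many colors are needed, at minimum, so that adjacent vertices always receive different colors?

4

1, 3, 4, 7 are mutually adjacent (a clique of size 4), so at least 4 colors are needed.
4 colors suffice: color a → {4}; color b → {1, 2}; color c → {3, 5}; color d → {6, 7}. Each edge has distinct colors on its endpoints.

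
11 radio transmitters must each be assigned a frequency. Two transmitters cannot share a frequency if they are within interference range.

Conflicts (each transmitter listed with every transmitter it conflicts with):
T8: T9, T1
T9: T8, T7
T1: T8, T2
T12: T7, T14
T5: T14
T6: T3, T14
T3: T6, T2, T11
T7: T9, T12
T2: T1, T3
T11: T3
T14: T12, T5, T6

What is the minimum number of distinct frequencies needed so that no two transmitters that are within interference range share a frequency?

The cycle T8-T1-T2-T3-T6-T14-T12-T7-T9-T8 has odd length 9, so it cannot be 2-colored; at least 3 frequencies are needed.
A valid assignment using 3 frequencies: T8=1, T9=2, T1=2, T12=2, T5=2, T6=2, T3=1, T7=1, T2=3, T11=2, T14=1. Each listed conflict is separated.

3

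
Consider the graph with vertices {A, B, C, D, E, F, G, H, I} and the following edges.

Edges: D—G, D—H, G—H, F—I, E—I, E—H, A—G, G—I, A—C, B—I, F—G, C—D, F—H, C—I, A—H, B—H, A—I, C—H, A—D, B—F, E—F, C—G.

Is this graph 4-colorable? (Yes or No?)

No

A, C, D, G, H form a clique, so at least 5 colors are needed.
So 4 colors are not enough.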